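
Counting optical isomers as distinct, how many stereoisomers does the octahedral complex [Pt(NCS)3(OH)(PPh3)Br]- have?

5

In an octahedral complex each vertex has one trans partner and four cis neighbours.
Working through the distinct placements yields 4 geometric isomers: NCS mer (3 arrangements); NCS fac (chiral).
One of these lacks any improper symmetry element and so occurs as an enantiomeric pair, giving 4 + 1 = 5 stereoisomers in total.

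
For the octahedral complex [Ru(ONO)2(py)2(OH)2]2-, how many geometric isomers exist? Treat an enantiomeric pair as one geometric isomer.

5

The six octahedral sites form three mutually perpendicular trans pairs.
There are 5 geometric isomers: ONO trans, py trans, OH trans; ONO cis, py cis, OH trans; ONO cis, py trans, OH cis; ONO cis, py cis, OH cis (chiral); ONO trans, py cis, OH cis.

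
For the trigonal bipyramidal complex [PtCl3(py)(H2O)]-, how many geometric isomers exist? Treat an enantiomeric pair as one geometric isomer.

4

The distinct arrangements are (4 in all): py equatorial, H2O equatorial; py equatorial, H2O axial; py axial, H2O equatorial; py axial, H2O axial.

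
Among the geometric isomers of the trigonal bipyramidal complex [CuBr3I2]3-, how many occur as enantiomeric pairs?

In a trigonal bipyramid the two axial positions differ from the three equatorial ones.
The distinct arrangements are (3 in all): I both equatorial; I one axial, one equatorial; I both axial.
Each arrangement has an internal mirror plane or centre of symmetry, so none is chiral.

0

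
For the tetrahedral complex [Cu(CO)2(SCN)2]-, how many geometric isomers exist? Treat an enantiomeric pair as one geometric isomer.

1

In a tetrahedral complex all four positions are equivalent and every pair of ligands is adjacent — there is no cis/trans distinction.
Only one geometric arrangement is possible.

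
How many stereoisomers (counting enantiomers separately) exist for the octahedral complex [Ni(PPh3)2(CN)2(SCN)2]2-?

6

In an octahedral complex each vertex has one trans partner and four cis neighbours.
The distinct arrangements are (5 in all): PPh3 trans, CN trans, SCN trans; PPh3 cis, CN trans, SCN cis; PPh3 cis, CN cis, SCN trans; PPh3 cis, CN cis, SCN cis (chiral); PPh3 trans, CN cis, SCN cis.
One of these lacks any improper symmetry element and so occurs as an enantiomeric pair, giving 5 + 1 = 6 stereoisomers in total.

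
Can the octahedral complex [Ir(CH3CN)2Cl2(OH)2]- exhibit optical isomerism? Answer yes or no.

In an octahedral complex each vertex has one trans partner and four cis neighbours.
Working through the distinct placements yields 5 geometric isomers: CH3CN trans, Cl trans, OH trans; CH3CN trans, Cl cis, OH cis; CH3CN cis, Cl cis, OH trans; CH3CN cis, Cl cis, OH cis (chiral); CH3CN cis, Cl trans, OH cis.
One of these lacks any improper symmetry element and so occurs as an enantiomeric pair, giving 5 + 1 = 6 stereoisomers in total.

yes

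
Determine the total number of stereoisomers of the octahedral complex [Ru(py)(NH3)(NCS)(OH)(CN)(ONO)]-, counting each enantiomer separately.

The six octahedral sites form three mutually perpendicular trans pairs.
Placing the ligands in turn and identifying arrangements related by rotation or reflection leaves 15 distinct geometric isomers.
Of these, 15 lack any improper symmetry element and so occur as enantiomeric pairs, giving 15 + 15 = 30 stereoisomers in total.

30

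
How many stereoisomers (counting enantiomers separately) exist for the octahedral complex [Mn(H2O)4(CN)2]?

2

The six octahedral sites form three mutually perpendicular trans pairs.
There are 2 geometric isomers: CN trans; CN cis.
Each arrangement has an internal mirror plane or centre of symmetry, so none is chiral.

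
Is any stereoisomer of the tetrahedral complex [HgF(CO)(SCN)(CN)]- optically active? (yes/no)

yes

In a tetrahedral complex all four positions are equivalent and every pair of ligands is adjacent — there is no cis/trans distinction.
Only one geometric arrangement is possible; it has no improper symmetry element, so it exists as a pair of enantiomers (2 stereoisomers).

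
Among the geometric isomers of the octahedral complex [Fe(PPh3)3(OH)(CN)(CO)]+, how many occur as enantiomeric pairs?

The distinct arrangements are (4 in all): PPh3 mer (3 arrangements); PPh3 fac (chiral).
One of these lacks any improper symmetry element and so occurs as an enantiomeric pair, giving 4 + 1 = 5 stereoisomers in total.

1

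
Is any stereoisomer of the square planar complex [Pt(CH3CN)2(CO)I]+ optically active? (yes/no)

no

Systematic placement gives 2 geometric isomers: CH3CN cis; CH3CN trans.
Each arrangement has an internal mirror plane or centre of symmetry, so none is chiral.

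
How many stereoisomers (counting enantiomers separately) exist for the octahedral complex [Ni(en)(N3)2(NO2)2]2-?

An octahedron has six vertices in three trans pairs; every non-trans pair is cis.
Each en is bidentate and must span two cis positions.
Working through the distinct placements yields 3 geometric isomers: N3 trans, NO2 cis; N3 cis, NO2 cis (chiral); N3 cis, NO2 trans.
One of these lacks any improper symmetry element and so occurs as an enantiomeric pair, giving 3 + 1 = 4 stereoisomers in total.

4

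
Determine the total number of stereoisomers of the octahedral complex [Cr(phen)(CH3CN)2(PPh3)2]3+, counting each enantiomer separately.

An octahedron has six vertices in three trans pairs; every non-trans pair is cis.
Each phen is bidentate and must span two cis positions.
Working through the distinct placements yields 3 geometric isomers: CH3CN trans, PPh3 cis; CH3CN cis, PPh3 cis (chiral); CH3CN cis, PPh3 trans.
One of these lacks any improper symmetry element and so occurs as an enantiomeric pair, giving 3 + 1 = 4 stereoisomers in total.

4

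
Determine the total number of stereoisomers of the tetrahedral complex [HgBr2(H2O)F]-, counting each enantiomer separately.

Only one geometric arrangement is possible.

1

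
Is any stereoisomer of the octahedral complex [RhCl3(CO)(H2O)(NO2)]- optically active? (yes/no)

yes

In an octahedral complex each vertex has one trans partner and four cis neighbours.
There are 4 geometric isomers: Cl mer (3 arrangements); Cl fac (chiral).
One of these lacks any improper symmetry element and so occurs as an enantiomeric pair, giving 4 + 1 = 5 stereoisomers in total.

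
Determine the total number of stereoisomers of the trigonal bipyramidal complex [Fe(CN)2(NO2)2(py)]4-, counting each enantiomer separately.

A trigonal bipyramid has two axial and three equatorial sites, which are chemically inequivalent.
Placing the ligands in turn and identifying arrangements related by rotation or reflection leaves 5 distinct geometric isomers.
One of these lacks any improper symmetry element and so occurs as an enantiomeric pair, giving 5 + 1 = 6 stereoisomers in total.

6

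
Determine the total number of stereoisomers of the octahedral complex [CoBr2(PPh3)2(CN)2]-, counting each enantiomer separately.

An octahedron has six vertices in three trans pairs; every non-trans pair is cis.
The distinct arrangements are (5 in all): Br trans, PPh3 trans, CN trans; Br trans, PPh3 cis, CN cis; Br cis, PPh3 trans, CN cis; Br cis, PPh3 cis, CN cis (chiral); Br cis, PPh3 cis, CN trans.
One of these lacks any improper symmetry element and so occurs as an enantiomeric pair, giving 5 + 1 = 6 stereoisomers in total.

6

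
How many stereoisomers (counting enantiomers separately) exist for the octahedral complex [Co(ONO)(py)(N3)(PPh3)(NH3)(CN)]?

In an octahedral complex each vertex has one trans partner and four cis neighbours.
Placing the ligands in turn and identifying arrangements related by rotation or reflection leaves 15 distinct geometric isomers.
Of these, 15 lack any improper symmetry element and so occur as enantiomeric pairs, giving 15 + 15 = 30 stereoisomers in total.

30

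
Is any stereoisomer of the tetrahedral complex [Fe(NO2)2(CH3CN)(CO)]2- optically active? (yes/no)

Only one geometric arrangement is possible.

no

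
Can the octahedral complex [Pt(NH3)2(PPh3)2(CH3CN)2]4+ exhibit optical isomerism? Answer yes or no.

yes

An octahedron has six vertices in three trans pairs; every non-trans pair is cis.
Systematic placement gives 5 geometric isomers: NH3 trans, PPh3 trans, CH3CN trans; NH3 cis, PPh3 cis, CH3CN trans; NH3 cis, PPh3 trans, CH3CN cis; NH3 cis, PPh3 cis, CH3CN cis (chiral); NH3 trans, PPh3 cis, CH3CN cis.
One of these lacks any improper symmetry element and so occurs as an enantiomeric pair, giving 5 + 1 = 6 stereoisomers in total.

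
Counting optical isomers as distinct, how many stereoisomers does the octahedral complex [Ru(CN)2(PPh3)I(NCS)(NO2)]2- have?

An octahedron has six vertices in three trans pairs; every non-trans pair is cis.
Placing the ligands in turn and identifying arrangements related by rotation or reflection leaves 9 distinct geometric isomers.
Of these, 6 lack any improper symmetry element and so occur as enantiomeric pairs, giving 9 + 6 = 15 stereoisomers in total.

15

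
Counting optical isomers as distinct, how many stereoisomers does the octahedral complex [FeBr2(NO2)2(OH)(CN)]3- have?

8

An octahedron has six vertices in three trans pairs; every non-trans pair is cis.
Systematic placement gives 6 geometric isomers: Br trans, NO2 cis; Br trans, NO2 trans; Br cis, NO2 cis (3 arrangements, 2 chiral); Br cis, NO2 trans.
Of these, 2 lack any improper symmetry element and so occur as enantiomeric pairs, giving 6 + 2 = 8 stereoisomers in total.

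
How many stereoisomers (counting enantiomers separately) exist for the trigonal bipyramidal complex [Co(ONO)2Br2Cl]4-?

6

A trigonal bipyramid has two axial and three equatorial sites, which are chemically inequivalent.
Systematic enumeration (placing each ligand type in turn and discarding arrangements equivalent by rotation or reflection) gives 5 geometric isomers.
One of these lacks any improper symmetry element and so occurs as an enantiomeric pair, giving 5 + 1 = 6 stereoisomers in total.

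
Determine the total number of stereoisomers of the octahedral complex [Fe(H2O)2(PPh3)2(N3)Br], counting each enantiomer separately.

8

An octahedron has six vertices in three trans pairs; every non-trans pair is cis.
Working through the distinct placements yields 6 geometric isomers: H2O cis, PPh3 trans; H2O cis, PPh3 cis (3 arrangements, 2 chiral); H2O trans, PPh3 trans; H2O trans, PPh3 cis.
Of these, 2 lack any improper symmetry element and so occur as enantiomeric pairs, giving 6 + 2 = 8 stereoisomers in total.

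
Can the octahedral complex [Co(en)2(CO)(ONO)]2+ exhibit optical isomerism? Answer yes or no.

yes

An octahedron has six vertices in three trans pairs; every non-trans pair is cis.
Each en is bidentate and must span two cis positions.
There are 2 geometric isomers: CO and ONO mutually trans; CO and ONO mutually cis (chiral).
One of these lacks any improper symmetry element and so occurs as an enantiomeric pair, giving 2 + 1 = 3 stereoisomers in total.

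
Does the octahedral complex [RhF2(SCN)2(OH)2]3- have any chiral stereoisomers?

yes

In an octahedral complex each vertex has one trans partner and four cis neighbours.
Systematic placement gives 5 geometric isomers: F trans, SCN trans, OH trans; F trans, SCN cis, OH cis; F cis, SCN trans, OH cis; F cis, SCN cis, OH cis (chiral); F cis, SCN cis, OH trans.
One of these lacks any improper symmetry element and so occurs as an enantiomeric pair, giving 5 + 1 = 6 stereoisomers in total.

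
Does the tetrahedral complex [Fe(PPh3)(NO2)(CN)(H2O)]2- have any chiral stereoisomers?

In a tetrahedral complex all four positions are equivalent and every pair of ligands is adjacent — there is no cis/trans distinction.
Only one geometric arrangement is possible; it has no improper symmetry element, so it exists as a pair of enantiomers (2 stereoisomers).

yes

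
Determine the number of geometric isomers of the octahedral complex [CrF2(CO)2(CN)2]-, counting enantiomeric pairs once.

The six octahedral sites form three mutually perpendicular trans pairs.
Systematic placement gives 5 geometric isomers: F trans, CO trans, CN trans; F cis, CO cis, CN trans; F trans, CO cis, CN cis; F cis, CO cis, CN cis (chiral); F cis, CO trans, CN cis.

5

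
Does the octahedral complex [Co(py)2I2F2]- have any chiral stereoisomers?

The distinct arrangements are (5 in all): py trans, I trans, F trans; py cis, I cis, F trans; py trans, I cis, F cis; py cis, I cis, F cis (chiral); py cis, I trans, F cis.
One of these lacks any improper symmetry element and so occurs as an enantiomeric pair, giving 5 + 1 = 6 stereoisomers in total.

yes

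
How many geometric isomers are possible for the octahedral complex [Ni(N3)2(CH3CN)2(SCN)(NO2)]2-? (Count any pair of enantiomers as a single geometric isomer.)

An octahedron has six vertices in three trans pairs; every non-trans pair is cis.
Working through the distinct placements yields 6 geometric isomers: N3 trans, CH3CN trans; N3 cis, CH3CN trans; N3 cis, CH3CN cis (3 arrangements, 2 chiral); N3 trans, CH3CN cis.

6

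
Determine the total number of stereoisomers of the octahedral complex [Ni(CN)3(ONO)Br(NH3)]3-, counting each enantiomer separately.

In an octahedral complex each vertex has one trans partner and four cis neighbours.
Working through the distinct placements yields 4 geometric isomers: CN mer (3 arrangements); CN fac (chiral).
One of these lacks any improper symmetry element and so occurs as an enantiomeric pair, giving 4 + 1 = 5 stereoisomers in total.

5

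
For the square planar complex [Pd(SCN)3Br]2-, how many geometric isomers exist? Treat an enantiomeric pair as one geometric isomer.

A square has two trans pairs of vertices; adjacent vertices are cis.
Only one geometric arrangement is possible.

1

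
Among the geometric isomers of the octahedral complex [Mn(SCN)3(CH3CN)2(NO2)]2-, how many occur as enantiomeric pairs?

There are 3 geometric isomers: SCN mer, CH3CN trans; SCN mer, CH3CN cis; SCN fac, CH3CN cis.
Each arrangement has an internal mirror plane or centre of symmetry, so none is chiral.

0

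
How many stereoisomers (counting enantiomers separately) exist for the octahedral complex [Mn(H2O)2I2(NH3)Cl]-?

An octahedron has six vertices in three trans pairs; every non-trans pair is cis.
Working through the distinct placements yields 6 geometric isomers: H2O cis, I cis (3 arrangements, 2 chiral); H2O cis, I trans; H2O trans, I cis; H2O trans, I trans.
Of these, 2 lack any improper symmetry element and so occur as enantiomeric pairs, giving 6 + 2 = 8 stereoisomers in total.

8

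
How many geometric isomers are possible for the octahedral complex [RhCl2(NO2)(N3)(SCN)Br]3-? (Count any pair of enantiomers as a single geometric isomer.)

9

The six octahedral sites form three mutually perpendicular trans pairs.
Placing the ligands in turn and identifying arrangements related by rotation or reflection leaves 9 distinct geometric isomers.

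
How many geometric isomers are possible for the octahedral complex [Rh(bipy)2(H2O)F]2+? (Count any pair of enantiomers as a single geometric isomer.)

In an octahedral complex each vertex has one trans partner and four cis neighbours.
Each bipy is bidentate and must span two cis positions.
There are 2 geometric isomers: H2O and F mutually trans; H2O and F mutually cis (chiral).

2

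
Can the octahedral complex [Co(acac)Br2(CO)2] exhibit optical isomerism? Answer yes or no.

The six octahedral sites form three mutually perpendicular trans pairs.
Each acac is bidentate and must span two cis positions.
Working through the distinct placements yields 3 geometric isomers: Br trans, CO cis; Br cis, CO cis (chiral); Br cis, CO trans.
One of these lacks any improper symmetry element and so occurs as an enantiomeric pair, giving 3 + 1 = 4 stereoisomers in total.

yes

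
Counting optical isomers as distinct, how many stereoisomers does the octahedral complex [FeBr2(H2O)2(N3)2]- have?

6

The six octahedral sites form three mutually perpendicular trans pairs.
Systematic placement gives 5 geometric isomers: Br trans, H2O trans, N3 trans; Br trans, H2O cis, N3 cis; Br cis, H2O cis, N3 trans; Br cis, H2O cis, N3 cis (chiral); Br cis, H2O trans, N3 cis.
One of these lacks any improper symmetry element and so occurs as an enantiomeric pair, giving 5 + 1 = 6 stereoisomers in total.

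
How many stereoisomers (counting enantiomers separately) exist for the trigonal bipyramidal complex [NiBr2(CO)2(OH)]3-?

In a trigonal bipyramid the two axial positions differ from the three equatorial ones.
Placing the ligands in turn and identifying arrangements related by rotation or reflection leaves 5 distinct geometric isomers.
One of these lacks any improper symmetry element and so occurs as an enantiomeric pair, giving 5 + 1 = 6 stereoisomers in total.

6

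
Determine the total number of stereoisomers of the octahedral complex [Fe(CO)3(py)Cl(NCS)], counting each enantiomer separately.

5

Working through the distinct placements yields 4 geometric isomers: CO mer (3 arrangements); CO fac (chiral).
One of these lacks any improper symmetry element and so occurs as an enantiomeric pair, giving 4 + 1 = 5 stereoisomers in total.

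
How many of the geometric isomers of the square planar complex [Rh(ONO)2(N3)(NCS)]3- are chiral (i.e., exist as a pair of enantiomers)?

0

In a square planar complex each vertex has one trans partner and two cis neighbours.
Systematic placement gives 2 geometric isomers: ONO cis; ONO trans.
Each arrangement has an internal mirror plane or centre of symmetry, so none is chiral.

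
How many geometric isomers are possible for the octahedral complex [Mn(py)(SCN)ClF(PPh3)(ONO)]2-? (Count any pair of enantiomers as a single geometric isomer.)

15

In an octahedral complex each vertex has one trans partner and four cis neighbours.
Systematic enumeration (placing each ligand type in turn and discarding arrangements equivalent by rotation or reflection) gives 15 geometric isomers.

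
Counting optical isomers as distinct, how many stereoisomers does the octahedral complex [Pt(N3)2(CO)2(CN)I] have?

An octahedron has six vertices in three trans pairs; every non-trans pair is cis.
Working through the distinct placements yields 6 geometric isomers: N3 trans, CO cis; N3 cis, CO cis (3 arrangements, 2 chiral); N3 trans, CO trans; N3 cis, CO trans.
Of these, 2 lack any improper symmetry element and so occur as enantiomeric pairs, giving 6 + 2 = 8 stereoisomers in total.

8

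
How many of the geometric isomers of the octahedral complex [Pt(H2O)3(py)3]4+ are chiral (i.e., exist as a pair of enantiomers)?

0

There are 2 geometric isomers: H2O mer; H2O fac.
Each arrangement has an internal mirror plane or centre of symmetry, so none is chiral.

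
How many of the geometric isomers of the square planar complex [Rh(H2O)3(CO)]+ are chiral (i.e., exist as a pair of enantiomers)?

0

A square has two trans pairs of vertices; adjacent vertices are cis.
Only one geometric arrangement is possible.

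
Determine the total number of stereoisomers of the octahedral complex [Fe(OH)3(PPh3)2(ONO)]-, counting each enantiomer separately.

3

An octahedron has six vertices in three trans pairs; every non-trans pair is cis.
Systematic placement gives 3 geometric isomers: OH mer, PPh3 trans; OH mer, PPh3 cis; OH fac, PPh3 cis.
Each arrangement has an internal mirror plane or centre of symmetry, so none is chiral.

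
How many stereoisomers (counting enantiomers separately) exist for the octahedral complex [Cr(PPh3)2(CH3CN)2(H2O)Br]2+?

8

The six octahedral sites form three mutually perpendicular trans pairs.
Systematic placement gives 6 geometric isomers: PPh3 trans, CH3CN cis; PPh3 cis, CH3CN cis (3 arrangements, 2 chiral); PPh3 trans, CH3CN trans; PPh3 cis, CH3CN trans.
Of these, 2 lack any improper symmetry element and so occur as enantiomeric pairs, giving 6 + 2 = 8 stereoisomers in total.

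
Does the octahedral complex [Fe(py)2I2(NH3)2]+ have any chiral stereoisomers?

There are 5 geometric isomers: py trans, I trans, NH3 trans; py cis, I trans, NH3 cis; py trans, I cis, NH3 cis; py cis, I cis, NH3 cis (chiral); py cis, I cis, NH3 trans.
One of these lacks any improper symmetry element and so occurs as an enantiomeric pair, giving 5 + 1 = 6 stereoisomers in total.

yes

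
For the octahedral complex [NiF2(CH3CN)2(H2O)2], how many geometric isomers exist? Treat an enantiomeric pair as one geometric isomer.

The six octahedral sites form three mutually perpendicular trans pairs.
There are 5 geometric isomers: F trans, CH3CN trans, H2O trans; F cis, CH3CN trans, H2O cis; F cis, CH3CN cis, H2O trans; F cis, CH3CN cis, H2O cis (chiral); F trans, CH3CN cis, H2O cis.

5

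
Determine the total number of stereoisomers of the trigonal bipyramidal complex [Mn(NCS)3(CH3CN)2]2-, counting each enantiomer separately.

3

A trigonal bipyramid has two axial and three equatorial sites, which are chemically inequivalent.
The distinct arrangements are (3 in all): CH3CN both axial; CH3CN one axial, one equatorial; CH3CN both equatorial.
Each arrangement has an internal mirror plane or centre of symmetry, so none is chiral.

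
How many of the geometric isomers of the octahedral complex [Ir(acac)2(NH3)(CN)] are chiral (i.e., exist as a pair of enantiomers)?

1

Each acac is bidentate and must span two cis positions.
There are 2 geometric isomers: NH3 and CN mutually trans; NH3 and CN mutually cis (chiral).
One of these lacks any improper symmetry element and so occurs as an enantiomeric pair, giving 2 + 1 = 3 stereoisomers in total.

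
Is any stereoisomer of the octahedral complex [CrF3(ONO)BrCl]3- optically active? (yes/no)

yes

The distinct arrangements are (4 in all): F mer (3 arrangements); F fac (chiral).
One of these lacks any improper symmetry element and so occurs as an enantiomeric pair, giving 4 + 1 = 5 stereoisomers in total.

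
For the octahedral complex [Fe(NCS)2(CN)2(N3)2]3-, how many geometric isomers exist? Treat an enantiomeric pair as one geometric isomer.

In an octahedral complex each vertex has one trans partner and four cis neighbours.
Systematic placement gives 5 geometric isomers: NCS trans, CN trans, N3 trans; NCS cis, CN trans, N3 cis; NCS trans, CN cis, N3 cis; NCS cis, CN cis, N3 cis (chiral); NCS cis, CN cis, N3 trans.

5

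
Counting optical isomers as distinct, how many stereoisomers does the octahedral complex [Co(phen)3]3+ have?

In an octahedral complex each vertex has one trans partner and four cis neighbours.
Each phen is bidentate and must span two cis positions.
Only one geometric arrangement is possible; it has no improper symmetry element, so it exists as a pair of enantiomers (2 stereoisomers).

2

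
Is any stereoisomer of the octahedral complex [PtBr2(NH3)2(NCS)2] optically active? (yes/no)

yes

In an octahedral complex each vertex has one trans partner and four cis neighbours.
Systematic placement gives 5 geometric isomers: Br trans, NH3 trans, NCS trans; Br trans, NH3 cis, NCS cis; Br cis, NH3 trans, NCS cis; Br cis, NH3 cis, NCS cis (chiral); Br cis, NH3 cis, NCS trans.
One of these lacks any improper symmetry element and so occurs as an enantiomeric pair, giving 5 + 1 = 6 stereoisomers in total.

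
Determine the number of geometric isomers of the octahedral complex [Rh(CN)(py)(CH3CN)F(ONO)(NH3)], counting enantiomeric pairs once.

In an octahedral complex each vertex has one trans partner and four cis neighbours.
Systematic enumeration (placing each ligand type in turn and discarding arrangements equivalent by rotation or reflection) gives 15 geometric isomers.

15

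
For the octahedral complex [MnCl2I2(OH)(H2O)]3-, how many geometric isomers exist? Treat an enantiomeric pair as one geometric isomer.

6

An octahedron has six vertices in three trans pairs; every non-trans pair is cis.
The distinct arrangements are (6 in all): Cl trans, I cis; Cl trans, I trans; Cl cis, I cis (3 arrangements, 2 chiral); Cl cis, I trans.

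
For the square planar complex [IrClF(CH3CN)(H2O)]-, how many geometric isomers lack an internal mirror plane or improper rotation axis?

0

Working through the distinct placements yields 3 geometric isomers: (CH3CN/F trans, Cl/H2O trans); (CH3CN/H2O trans, Cl/F trans); (CH3CN/Cl trans, F/H2O trans).
Each arrangement has an internal mirror plane or centre of symmetry, so none is chiral.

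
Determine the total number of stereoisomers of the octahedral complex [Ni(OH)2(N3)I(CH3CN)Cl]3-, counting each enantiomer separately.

15

Exhaustive case analysis gives 9 geometric isomers.
Of these, 6 lack any improper symmetry element and so occur as enantiomeric pairs, giving 9 + 6 = 15 stereoisomers in total.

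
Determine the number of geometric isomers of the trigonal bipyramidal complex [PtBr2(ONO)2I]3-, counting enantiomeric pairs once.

5

In a trigonal bipyramid the two axial positions differ from the three equatorial ones.
Exhaustive case analysis gives 5 geometric isomers.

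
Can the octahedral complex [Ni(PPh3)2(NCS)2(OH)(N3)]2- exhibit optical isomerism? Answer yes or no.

The six octahedral sites form three mutually perpendicular trans pairs.
The distinct arrangements are (6 in all): PPh3 trans, NCS cis; PPh3 cis, NCS cis (3 arrangements, 2 chiral); PPh3 trans, NCS trans; PPh3 cis, NCS trans.
Of these, 2 lack any improper symmetry element and so occur as enantiomeric pairs, giving 6 + 2 = 8 stereoisomers in total.

yes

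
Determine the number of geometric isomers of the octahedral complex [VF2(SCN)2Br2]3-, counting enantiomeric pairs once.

5

An octahedron has six vertices in three trans pairs; every non-trans pair is cis.
Working through the distinct placements yields 5 geometric isomers: F trans, SCN trans, Br trans; F cis, SCN cis, Br trans; F cis, SCN trans, Br cis; F cis, SCN cis, Br cis (chiral); F trans, SCN cis, Br cis.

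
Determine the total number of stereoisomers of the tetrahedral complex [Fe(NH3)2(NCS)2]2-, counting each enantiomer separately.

In a tetrahedral complex all four positions are equivalent and every pair of ligands is adjacent — there is no cis/trans distinction.
Only one geometric arrangement is possible.

1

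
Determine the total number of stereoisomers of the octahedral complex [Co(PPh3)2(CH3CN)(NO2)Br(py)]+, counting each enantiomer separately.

15

Systematic enumeration (placing each ligand type in turn and discarding arrangements equivalent by rotation or reflection) gives 9 geometric isomers.
Of these, 6 lack any improper symmetry element and so occur as enantiomeric pairs, giving 9 + 6 = 15 stereoisomers in total.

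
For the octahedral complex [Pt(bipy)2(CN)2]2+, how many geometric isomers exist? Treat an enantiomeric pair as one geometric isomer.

2

In an octahedral complex each vertex has one trans partner and four cis neighbours.
Each bipy is bidentate and must span two cis positions.
There are 2 geometric isomers: CN trans; CN cis (chiral).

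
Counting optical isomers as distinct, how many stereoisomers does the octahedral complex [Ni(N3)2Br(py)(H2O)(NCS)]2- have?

15

Exhaustive case analysis gives 9 geometric isomers.
Of these, 6 lack any improper symmetry element and so occur as enantiomeric pairs, giving 9 + 6 = 15 stereoisomers in total.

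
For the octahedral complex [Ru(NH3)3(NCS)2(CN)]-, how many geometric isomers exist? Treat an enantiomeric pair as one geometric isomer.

Systematic placement gives 3 geometric isomers: NH3 mer, NCS cis; NH3 mer, NCS trans; NH3 fac, NCS cis.

3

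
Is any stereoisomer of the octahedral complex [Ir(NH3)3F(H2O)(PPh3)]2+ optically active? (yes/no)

An octahedron has six vertices in three trans pairs; every non-trans pair is cis.
There are 4 geometric isomers: NH3 mer (3 arrangements); NH3 fac (chiral).
One of these lacks any improper symmetry element and so occurs as an enantiomeric pair, giving 4 + 1 = 5 stereoisomers in total.

yes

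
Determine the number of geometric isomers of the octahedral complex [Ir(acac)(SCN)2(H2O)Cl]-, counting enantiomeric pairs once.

4

An octahedron has six vertices in three trans pairs; every non-trans pair is cis.
Each acac is bidentate and must span two cis positions.
Working through the distinct placements yields 4 geometric isomers: SCN cis (3 arrangements, 2 chiral); SCN trans.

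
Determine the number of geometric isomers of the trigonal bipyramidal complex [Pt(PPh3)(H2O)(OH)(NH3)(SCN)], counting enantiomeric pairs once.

In a trigonal bipyramid the two axial positions differ from the three equatorial ones.
Systematic enumeration (placing each ligand type in turn and discarding arrangements equivalent by rotation or reflection) gives 10 geometric isomers.

10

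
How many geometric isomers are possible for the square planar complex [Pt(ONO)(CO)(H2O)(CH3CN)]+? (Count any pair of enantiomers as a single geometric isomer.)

Systematic placement gives 3 geometric isomers: (CH3CN/H2O trans, CO/ONO trans); (CH3CN/ONO trans, CO/H2O trans); (CH3CN/CO trans, H2O/ONO trans).

3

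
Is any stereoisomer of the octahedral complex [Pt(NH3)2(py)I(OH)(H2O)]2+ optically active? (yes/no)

yes

The six octahedral sites form three mutually perpendicular trans pairs.
Exhaustive case analysis gives 9 geometric isomers.
Of these, 6 lack any improper symmetry element and so occur as enantiomeric pairs, giving 9 + 6 = 15 stereoisomers in total.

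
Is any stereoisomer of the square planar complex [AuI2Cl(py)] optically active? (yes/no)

In a square planar complex each vertex has one trans partner and two cis neighbours.
Working through the distinct placements yields 2 geometric isomers: I cis; I trans.
Each arrangement has an internal mirror plane or centre of symmetry, so none is chiral.

no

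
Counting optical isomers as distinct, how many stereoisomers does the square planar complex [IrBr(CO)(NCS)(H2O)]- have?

In a square planar complex each vertex has one trans partner and two cis neighbours.
The distinct arrangements are (3 in all): (Br/H2O trans, CO/NCS trans); (Br/NCS trans, CO/H2O trans); (Br/CO trans, H2O/NCS trans).
Each arrangement has an internal mirror plane or centre of symmetry, so none is chiral.

3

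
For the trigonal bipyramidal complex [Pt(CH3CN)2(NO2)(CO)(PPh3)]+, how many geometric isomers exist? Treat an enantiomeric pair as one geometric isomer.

7

Systematic enumeration (placing each ligand type in turn and discarding arrangements equivalent by rotation or reflection) gives 7 geometric isomers.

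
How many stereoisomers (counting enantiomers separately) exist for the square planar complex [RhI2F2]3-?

2

In a square planar complex each vertex has one trans partner and two cis neighbours.
There are 2 geometric isomers: I cis; I trans.
Each arrangement has an internal mirror plane or centre of symmetry, so none is chiral.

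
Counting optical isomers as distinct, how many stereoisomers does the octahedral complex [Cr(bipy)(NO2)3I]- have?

2

In an octahedral complex each vertex has one trans partner and four cis neighbours.
Each bipy is bidentate and must span two cis positions.
There are 2 geometric isomers: NO2 fac; NO2 mer.
Each arrangement has an internal mirror plane or centre of symmetry, so none is chiral.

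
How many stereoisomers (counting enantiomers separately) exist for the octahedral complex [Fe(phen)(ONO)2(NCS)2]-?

An octahedron has six vertices in three trans pairs; every non-trans pair is cis.
Each phen is bidentate and must span two cis positions.
Working through the distinct placements yields 3 geometric isomers: ONO cis, NCS trans; ONO cis, NCS cis (chiral); ONO trans, NCS cis.
One of these lacks any improper symmetry element and so occurs as an enantiomeric pair, giving 3 + 1 = 4 stereoisomers in total.

4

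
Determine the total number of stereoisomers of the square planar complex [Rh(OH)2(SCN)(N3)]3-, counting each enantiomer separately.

2

There are 2 geometric isomers: OH cis; OH trans.
Each arrangement has an internal mirror plane or centre of symmetry, so none is chiral.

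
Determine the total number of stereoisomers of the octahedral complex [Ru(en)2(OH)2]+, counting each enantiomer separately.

3

The six octahedral sites form three mutually perpendicular trans pairs.
Each en is bidentate and must span two cis positions.
The distinct arrangements are (2 in all): OH trans; OH cis (chiral).
One of these lacks any improper symmetry element and so occurs as an enantiomeric pair, giving 2 + 1 = 3 stereoisomers in total.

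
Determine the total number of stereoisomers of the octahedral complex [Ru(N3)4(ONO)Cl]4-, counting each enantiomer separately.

2

The distinct arrangements are (2 in all): ONO and Cl mutually cis; ONO and Cl mutually trans.
Each arrangement has an internal mirror plane or centre of symmetry, so none is chiral.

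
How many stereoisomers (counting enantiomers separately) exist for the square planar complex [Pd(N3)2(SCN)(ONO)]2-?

2

Working through the distinct placements yields 2 geometric isomers: N3 cis; N3 trans.
Each arrangement has an internal mirror plane or centre of symmetry, so none is chiral.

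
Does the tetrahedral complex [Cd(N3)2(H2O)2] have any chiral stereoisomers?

no

All four vertices of a tetrahedron are equivalent and mutually adjacent, so cis/trans isomerism cannot arise.
Only one geometric arrangement is possible.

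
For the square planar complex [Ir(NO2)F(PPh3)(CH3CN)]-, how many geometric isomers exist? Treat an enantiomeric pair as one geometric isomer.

Working through the distinct placements yields 3 geometric isomers: (CH3CN/NO2 trans, F/PPh3 trans); (CH3CN/PPh3 trans, F/NO2 trans); (CH3CN/F trans, NO2/PPh3 trans).

3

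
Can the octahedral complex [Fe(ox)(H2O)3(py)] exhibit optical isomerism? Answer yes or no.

Each ox is bidentate and must span two cis positions.
The distinct arrangements are (2 in all): H2O mer; H2O fac.
Each arrangement has an internal mirror plane or centre of symmetry, so none is chiral.

no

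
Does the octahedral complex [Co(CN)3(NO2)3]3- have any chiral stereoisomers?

An octahedron has six vertices in three trans pairs; every non-trans pair is cis.
There are 2 geometric isomers: CN mer; CN fac.
Each arrangement has an internal mirror plane or centre of symmetry, so none is chiral.

no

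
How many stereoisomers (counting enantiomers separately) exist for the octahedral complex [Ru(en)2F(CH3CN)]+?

Each en is bidentate and must span two cis positions.
There are 2 geometric isomers: F and CH3CN mutually trans; F and CH3CN mutually cis (chiral).
One of these lacks any improper symmetry element and so occurs as an enantiomeric pair, giving 2 + 1 = 3 stereoisomers in total.

3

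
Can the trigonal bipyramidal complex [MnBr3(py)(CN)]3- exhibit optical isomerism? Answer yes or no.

no

The distinct arrangements are (4 in all): py equatorial, CN equatorial; py equatorial, CN axial; py axial, CN equatorial; py axial, CN axial.
Each arrangement has an internal mirror plane or centre of symmetry, so none is chiral.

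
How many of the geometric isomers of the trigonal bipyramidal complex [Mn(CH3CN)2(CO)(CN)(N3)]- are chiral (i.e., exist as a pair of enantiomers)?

3

Placing the ligands in turn and identifying arrangements related by rotation or reflection leaves 7 distinct geometric isomers.
Of these, 3 lack any improper symmetry element and so occur as enantiomeric pairs, giving 7 + 3 = 10 stereoisomers in total.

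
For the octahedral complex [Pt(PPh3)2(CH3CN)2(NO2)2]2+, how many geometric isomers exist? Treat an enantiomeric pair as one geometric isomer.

5

The six octahedral sites form three mutually perpendicular trans pairs.
The distinct arrangements are (5 in all): PPh3 trans, CH3CN trans, NO2 trans; PPh3 cis, CH3CN trans, NO2 cis; PPh3 trans, CH3CN cis, NO2 cis; PPh3 cis, CH3CN cis, NO2 cis (chiral); PPh3 cis, CH3CN cis, NO2 trans.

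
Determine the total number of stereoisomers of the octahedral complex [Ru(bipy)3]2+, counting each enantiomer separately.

2

An octahedron has six vertices in three trans pairs; every non-trans pair is cis.
Each bipy is bidentate and must span two cis positions.
Only one geometric arrangement is possible; it has no improper symmetry element, so it exists as a pair of enantiomers (2 stereoisomers).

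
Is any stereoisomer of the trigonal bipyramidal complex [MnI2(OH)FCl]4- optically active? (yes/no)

In a trigonal bipyramid the two axial positions differ from the three equatorial ones.
Systematic enumeration (placing each ligand type in turn and discarding arrangements equivalent by rotation or reflection) gives 7 geometric isomers.
Of these, 3 lack any improper symmetry element and so occur as enantiomeric pairs, giving 7 + 3 = 10 stereoisomers in total.

yes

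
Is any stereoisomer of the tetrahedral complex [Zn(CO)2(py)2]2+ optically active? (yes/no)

Only one geometric arrangement is possible.

no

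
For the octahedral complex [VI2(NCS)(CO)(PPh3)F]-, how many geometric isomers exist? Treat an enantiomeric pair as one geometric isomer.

In an octahedral complex each vertex has one trans partner and four cis neighbours.
Systematic enumeration (placing each ligand type in turn and discarding arrangements equivalent by rotation or reflection) gives 9 geometric isomers.

9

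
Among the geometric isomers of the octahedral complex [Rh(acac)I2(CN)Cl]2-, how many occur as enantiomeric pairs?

2

An octahedron has six vertices in three trans pairs; every non-trans pair is cis.
Each acac is bidentate and must span two cis positions.
Systematic placement gives 4 geometric isomers: I cis (3 arrangements, 2 chiral); I trans.
Of these, 2 lack any improper symmetry element and so occur as enantiomeric pairs, giving 4 + 2 = 6 stereoisomers in total.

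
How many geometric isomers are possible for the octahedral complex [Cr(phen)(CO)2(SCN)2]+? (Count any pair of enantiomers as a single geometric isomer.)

3

The six octahedral sites form three mutually perpendicular trans pairs.
Each phen is bidentate and must span two cis positions.
There are 3 geometric isomers: CO trans, SCN cis; CO cis, SCN cis (chiral); CO cis, SCN trans.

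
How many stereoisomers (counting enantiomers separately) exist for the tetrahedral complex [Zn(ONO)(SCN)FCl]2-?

2

In a tetrahedral complex all four positions are equivalent and every pair of ligands is adjacent — there is no cis/trans distinction.
Only one geometric arrangement is possible; it has no improper symmetry element, so it exists as a pair of enantiomers (2 stereoisomers).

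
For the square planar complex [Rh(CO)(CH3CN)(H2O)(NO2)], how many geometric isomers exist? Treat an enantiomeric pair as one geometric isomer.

3

In a square planar complex each vertex has one trans partner and two cis neighbours.
Working through the distinct placements yields 3 geometric isomers: (CH3CN/H2O trans, CO/NO2 trans); (CH3CN/NO2 trans, CO/H2O trans); (CH3CN/CO trans, H2O/NO2 trans).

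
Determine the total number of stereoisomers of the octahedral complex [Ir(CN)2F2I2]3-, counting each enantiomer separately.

6

In an octahedral complex each vertex has one trans partner and four cis neighbours.
There are 5 geometric isomers: CN trans, F trans, I trans; CN trans, F cis, I cis; CN cis, F cis, I trans; CN cis, F cis, I cis (chiral); CN cis, F trans, I cis.
One of these lacks any improper symmetry element and so occurs as an enantiomeric pair, giving 5 + 1 = 6 stereoisomers in total.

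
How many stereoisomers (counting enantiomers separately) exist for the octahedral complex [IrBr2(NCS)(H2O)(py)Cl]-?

In an octahedral complex each vertex has one trans partner and four cis neighbours.
Systematic enumeration (placing each ligand type in turn and discarding arrangements equivalent by rotation or reflection) gives 9 geometric isomers.
Of these, 6 lack any improper symmetry element and so occur as enantiomeric pairs, giving 9 + 6 = 15 stereoisomers in total.

15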